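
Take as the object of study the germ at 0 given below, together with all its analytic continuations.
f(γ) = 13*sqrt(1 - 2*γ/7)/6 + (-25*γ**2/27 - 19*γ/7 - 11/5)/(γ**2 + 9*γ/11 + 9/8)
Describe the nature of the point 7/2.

The point is an algebraic (square-root) branch point.

The term (13/6)*sqrt(1 - γ/(7/2)) has argument 1 - 7/2/(7/2) = 0 at 7/2: a square-root (algebraic, two-sheeted) branch point; the remaining terms are analytic or single-valued there.


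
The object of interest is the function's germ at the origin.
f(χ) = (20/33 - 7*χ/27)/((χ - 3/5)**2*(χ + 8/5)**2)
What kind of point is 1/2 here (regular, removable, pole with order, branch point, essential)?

The point is a regular point.

Denominator factors: χ + 8/5 = 21/10 at χ = 1/2; χ - 3/5 = -1/10 at χ = 1/2 — none vanishes.
So the germ continues analytically to 1/2.


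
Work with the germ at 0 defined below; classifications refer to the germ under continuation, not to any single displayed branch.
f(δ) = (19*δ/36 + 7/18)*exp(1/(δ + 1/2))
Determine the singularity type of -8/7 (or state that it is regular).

The point is a regular point.

There is no denominator, hence no pole anywhere.
The essential point of exp(1/(δ - (-1/2))) is -1/2, not -8/7.
So the germ continues analytically to -8/7.


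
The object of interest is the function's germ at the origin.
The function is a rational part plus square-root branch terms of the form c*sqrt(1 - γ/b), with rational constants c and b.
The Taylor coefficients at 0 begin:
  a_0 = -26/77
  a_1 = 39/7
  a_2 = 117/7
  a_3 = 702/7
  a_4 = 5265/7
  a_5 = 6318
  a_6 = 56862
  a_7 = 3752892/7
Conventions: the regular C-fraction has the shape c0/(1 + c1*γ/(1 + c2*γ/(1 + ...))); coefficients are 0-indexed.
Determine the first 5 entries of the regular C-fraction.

Taylor coefficients (read off): a_0 = -26/77, a_1 = 39/7, a_2 = 117/7, a_3 = 702/7, a_4 = 5265/7.
c0 = a_0 = -26/77. Peel one level at a time: if S = 1 + c*γ/S' with S'(0) = 1, then c is the γ-coefficient of S and S' = c*γ/(S - 1).
S_1 = c0/f = 1 + (33/2)*γ + (1287/4)*γ^2 + ...; c1 = 33/2.
S_2 = c1*γ/(S_1 - 1) = 1 + (-39/2)*γ + (-9)*γ^2 + ...; c2 = -39/2.
S_3 = c2*γ/(S_2 - 1) = 1 + (-6/13)*γ + (-432/169)*γ^2 + ...; c3 = -6/13.
S_4 = c3*γ/(S_3 - 1) = 1 + (-72/13)*γ + ...; c4 = -72/13.

The regular C-fraction coefficients are [-26/77, 33/2, -39/2, -6/13, -72/13].


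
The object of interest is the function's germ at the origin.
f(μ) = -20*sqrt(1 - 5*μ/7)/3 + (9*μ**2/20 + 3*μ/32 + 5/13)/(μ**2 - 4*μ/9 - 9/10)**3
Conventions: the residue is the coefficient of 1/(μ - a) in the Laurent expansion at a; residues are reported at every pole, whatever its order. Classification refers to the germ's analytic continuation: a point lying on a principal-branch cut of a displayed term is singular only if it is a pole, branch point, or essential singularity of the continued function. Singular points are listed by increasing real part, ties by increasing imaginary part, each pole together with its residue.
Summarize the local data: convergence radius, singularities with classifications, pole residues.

Denominator factor (μ**2 - 4*μ/9 - 9/10)^3: discriminant 1538/405, real irrational roots 2/9 + (1/90)*sqrt(7690) and 2/9 - (1/90)*sqrt(7690); poles of order 3, moduli 2/9 + (1/90)*sqrt(7690) and -2/9 + (1/90)*sqrt(7690).
Branch term (-20/3)*sqrt(1 - μ/(7/5)): its argument vanishes at μ = 7/5, a square-root branch point, modulus 7/5.
The radius of convergence is the smallest modulus among the singular points: -2/9 + (1/90)*sqrt(7690).
The branch term is analytic at 2/9 - (1/90)*sqrt(7690) and contributes nothing to the residue; only the rational part matters.
The factor μ**2 - 4*μ/9 - 9/10 splits as (μ - a)(μ - a') with a = 2/9 - (1/90)*sqrt(7690), a' = 2/9 + (1/90)*sqrt(7690). At the order-3 pole a set g(μ) = (μ - a)^3*(rational part) = [9*μ**2/20 + 3*μ/32 + 5/13] / (μ - a')^3.
Order-3 pole: residue = g''(a)/2; g''(2/9 - (1/90)*sqrt(7690)) = -(262774611/189178749344)*sqrt(7690), so the residue is -(262774611/378357498688)*sqrt(7690).
The branch term is analytic at 2/9 + (1/90)*sqrt(7690) and contributes nothing to the residue; only the rational part matters.
The factor μ**2 - 4*μ/9 - 9/10 splits as (μ - a)(μ - a') with a = 2/9 + (1/90)*sqrt(7690), a' = 2/9 - (1/90)*sqrt(7690). At the order-3 pole a set g(μ) = (μ - a)^3*(rational part) = [9*μ**2/20 + 3*μ/32 + 5/13] / (μ - a')^3.
Order-3 pole: residue = g''(a)/2; g''(2/9 + (1/90)*sqrt(7690)) = (262774611/189178749344)*sqrt(7690), so the residue is (262774611/378357498688)*sqrt(7690).
List the singular points by increasing real part (a conjugate pair: the negative imaginary part first).

Radius of convergence at 0: -2/9 + (1/90)*sqrt(7690).
At 2/9 - (1/90)*sqrt(7690): a pole of order 3; residue -(262774611/378357498688)*sqrt(7690).
At 2/9 + (1/90)*sqrt(7690): a pole of order 3; residue (262774611/378357498688)*sqrt(7690).
At 7/5: an algebraic (square-root) branch point.


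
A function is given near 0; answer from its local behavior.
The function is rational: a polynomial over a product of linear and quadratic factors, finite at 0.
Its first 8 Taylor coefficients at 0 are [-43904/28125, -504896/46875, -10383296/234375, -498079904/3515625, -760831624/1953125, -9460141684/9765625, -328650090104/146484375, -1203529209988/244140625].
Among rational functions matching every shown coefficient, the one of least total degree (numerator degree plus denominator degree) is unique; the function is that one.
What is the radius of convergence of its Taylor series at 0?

No rational of total degree below 6 reproduces all 8 coefficients; solving the [0/6] Pade equations on them gives f(θ) = -10/(9*(θ - 10/7)**3*(θ - 5/8)**3), whose expansion matches every shown term.
Denominator factor (θ - 10/7)^3: pole of order 3 at 10/7, modulus 10/7.
Denominator factor (θ - 5/8)^3: pole of order 3 at 5/8, modulus 5/8.
The radius of convergence is the smallest modulus among the singular points: 5/8.

The radius of convergence is 5/8.


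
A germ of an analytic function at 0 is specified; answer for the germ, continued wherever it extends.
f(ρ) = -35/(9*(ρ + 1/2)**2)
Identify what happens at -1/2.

The denominator factor ρ + 1/2 vanishes at -1/2 and appears to the power 2; the numerator there equals -35/9, nonzero, and no other factor vanishes.
Hence a pole whose order is the multiplicity, 2.

The point is a pole of order 2.


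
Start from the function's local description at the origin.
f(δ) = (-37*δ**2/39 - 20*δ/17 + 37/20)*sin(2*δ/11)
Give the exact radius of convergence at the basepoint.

The radius of convergence is infinite.

The factor sin(2*δ/11) is entire and contributes no finite singular point.
The polynomial part has no poles.
No finite singular points: the Taylor series at 0 converges everywhere.


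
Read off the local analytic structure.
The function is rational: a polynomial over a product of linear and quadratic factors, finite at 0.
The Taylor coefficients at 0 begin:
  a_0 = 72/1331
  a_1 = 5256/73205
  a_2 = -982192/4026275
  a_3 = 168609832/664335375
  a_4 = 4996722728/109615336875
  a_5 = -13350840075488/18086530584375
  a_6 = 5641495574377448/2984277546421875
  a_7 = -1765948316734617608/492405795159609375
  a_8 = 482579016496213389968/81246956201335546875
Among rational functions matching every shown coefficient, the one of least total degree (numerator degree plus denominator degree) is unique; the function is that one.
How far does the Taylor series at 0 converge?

The radius of convergence is 11/12.

No rational of total degree below 7 reproduces all 9 coefficients; solving the [2/5] Pade equations on them gives f(w) = (8*w**2/9 + 2*w/3 + 1/8)/((w + 11/12)**3*(w**2 + 11*w/5 + 3)), whose expansion matches every shown term.
Denominator factor (w**2 + 11*w/5 + 3): discriminant -179/25, complex-conjugate roots (-11/10) + ((1/10)*sqrt(179))*i and (-11/10) - ((1/10)*sqrt(179))*i; poles of order 1, moduli sqrt(3) and sqrt(3).
Denominator factor (w + 11/12)^3: pole of order 3 at -11/12, modulus 11/12.
The radius of convergence is the smallest modulus among the singular points: 11/12.


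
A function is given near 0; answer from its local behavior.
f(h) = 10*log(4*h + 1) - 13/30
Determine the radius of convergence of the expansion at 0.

The radius of convergence is 1/4.

Branch term (10)*log(1 - h/(-1/4)): its argument vanishes at h = -1/4, a logarithmic branch point, modulus 1/4.
The radius of convergence is the smallest modulus among the singular points: 1/4.


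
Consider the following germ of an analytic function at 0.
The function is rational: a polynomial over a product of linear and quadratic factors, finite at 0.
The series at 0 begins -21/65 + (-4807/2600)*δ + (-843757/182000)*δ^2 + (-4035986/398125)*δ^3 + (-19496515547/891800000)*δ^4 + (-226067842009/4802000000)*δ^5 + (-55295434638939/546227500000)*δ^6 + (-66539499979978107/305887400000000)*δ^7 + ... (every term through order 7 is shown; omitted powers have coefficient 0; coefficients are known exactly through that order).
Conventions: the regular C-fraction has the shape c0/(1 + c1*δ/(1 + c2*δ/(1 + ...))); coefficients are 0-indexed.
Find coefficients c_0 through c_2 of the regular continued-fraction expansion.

Taylor coefficients (read off): a_0 = -21/65, a_1 = -4807/2600, a_2 = -843757/182000.
c0 = a_0 = -21/65. Peel one level at a time: if S = 1 + c*δ/S' with S'(0) = 1, then c is the δ-coefficient of S and S' = c*δ/(S - 1).
S_1 = c0/f = 1 + (-4807/840)*δ + (370919/20160)*δ^2 + ...; c1 = -4807/840.
S_2 = c1*δ/(S_1 - 1) = 1 + (370919/115368)*δ + ...; c2 = 370919/115368.

The regular C-fraction coefficients are [-21/65, -4807/840, 370919/115368].


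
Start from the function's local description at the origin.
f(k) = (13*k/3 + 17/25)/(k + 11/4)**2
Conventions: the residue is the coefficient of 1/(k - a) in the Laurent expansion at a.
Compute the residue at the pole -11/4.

The residue is 13/3.

At the order-2 pole -11/4 set g(k) = (k - (-11/4))^2*f(k) = 13*k/3 + 17/25.
Order-2 pole: residue = g'(a); g'(-11/4) = 13/3, so the residue is 13/3.


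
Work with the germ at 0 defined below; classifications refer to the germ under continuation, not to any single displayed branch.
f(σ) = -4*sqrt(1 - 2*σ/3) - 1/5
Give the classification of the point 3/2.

The point is an algebraic (square-root) branch point.

The term (-4)*sqrt(1 - σ/(3/2)) has argument 1 - 3/2/(3/2) = 0 at 3/2: a square-root (algebraic, two-sheeted) branch point; the remaining terms are analytic or single-valued there.


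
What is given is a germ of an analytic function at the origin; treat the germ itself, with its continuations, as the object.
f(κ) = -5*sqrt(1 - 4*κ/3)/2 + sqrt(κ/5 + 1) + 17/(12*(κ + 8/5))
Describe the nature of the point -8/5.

The denominator factor κ + 8/5 vanishes at -8/5 and appears to the power 1; the numerator there equals 17/12, nonzero, and no other factor vanishes.
The branch terms are analytic at this point.
Hence a pole whose order is the multiplicity, 1.

The point is a pole of order 1.


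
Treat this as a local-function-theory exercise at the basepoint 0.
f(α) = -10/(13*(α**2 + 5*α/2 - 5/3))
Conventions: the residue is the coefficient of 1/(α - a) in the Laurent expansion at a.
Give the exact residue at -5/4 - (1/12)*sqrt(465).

The factor α**2 + 5*α/2 - 5/3 splits as (α - a)(α - a') with a = -5/4 - (1/12)*sqrt(465), a' = -5/4 + (1/12)*sqrt(465). At the order-1 pole a set g(α) = (α - a)*f(α) = [-10/13] / (α - a').
Simple pole: residue = g(a) at a = -5/4 - (1/12)*sqrt(465), which is (4/403)*sqrt(465).

The residue is (4/403)*sqrt(465).


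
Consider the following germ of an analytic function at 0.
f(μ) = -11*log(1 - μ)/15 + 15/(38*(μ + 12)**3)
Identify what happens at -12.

The point is a pole of order 3.

The denominator factor μ + 12 vanishes at -12 and appears to the power 3; the numerator there equals 15/38, nonzero, and no other factor vanishes.
The branch terms are analytic at this point.
Hence a pole whose order is the multiplicity, 3.


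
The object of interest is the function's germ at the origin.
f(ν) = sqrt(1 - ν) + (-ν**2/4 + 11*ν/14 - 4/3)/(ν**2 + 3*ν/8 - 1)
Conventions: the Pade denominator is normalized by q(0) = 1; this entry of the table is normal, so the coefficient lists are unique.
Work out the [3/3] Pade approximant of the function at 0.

Taylor coefficients needed (expand at 0): a_0 = 7/3, a_1 = -11/14, a_2 = 227/168, a_3 = 23/112, a_4 = 4133/2688, a_5 = 2981/3584, a_6 = 161563/86016.
Write the denominator as Q(ν) = 1 + q1*ν + q2*ν^2 + q3*ν^3. Requiring Q*f - P = O(ν^7) with deg P <= 3 kills the coefficients of ν^4..ν^6 in Q*f:
  ν^4: a_4 + q1*a_3 + q2*a_2 + q3*a_1 = 0, i.e. 4133/2688 + (23/112)*q1 + (227/168)*q2 + (-11/14)*q3 = 0.
  ν^5: a_5 + q1*a_4 + q2*a_3 + q3*a_2 = 0, i.e. 2981/3584 + (4133/2688)*q1 + (23/112)*q2 + (227/168)*q3 = 0.
  ν^6: a_6 + q1*a_5 + q2*a_4 + q3*a_3 = 0, i.e. 161563/86016 + (2981/3584)*q1 + (4133/2688)*q2 + (23/112)*q3 = 0.
Solving this linear system: q1 = -73165803/121317376, q2 = -448165765/485269504, q3 = 409717251/1941078016.
The numerator is Q*f truncated at degree 3: P0 = a_0 = 7/3; P1 = a_1 + q1*a_0 = -1862287017/849221632; P2 = a_2 + q1*a_1 + q2*a_0 = -30285201/91807744; P3 = a_3 + q1*a_2 + q2*a_1 + q3*a_0 = 1181367151/1941078016.

The Pade approximant has numerator coefficients [7/3, -1862287017/849221632, -30285201/91807744, 1181367151/1941078016]; denominator coefficients [1, -73165803/121317376, -448165765/485269504, 409717251/1941078016].


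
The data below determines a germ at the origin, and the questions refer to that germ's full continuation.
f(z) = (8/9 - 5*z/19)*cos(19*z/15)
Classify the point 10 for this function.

The point is a regular point.

There is no denominator, hence no pole anywhere.
The factor cos(19*z/15) is entire.
So the germ continues analytically to 10.


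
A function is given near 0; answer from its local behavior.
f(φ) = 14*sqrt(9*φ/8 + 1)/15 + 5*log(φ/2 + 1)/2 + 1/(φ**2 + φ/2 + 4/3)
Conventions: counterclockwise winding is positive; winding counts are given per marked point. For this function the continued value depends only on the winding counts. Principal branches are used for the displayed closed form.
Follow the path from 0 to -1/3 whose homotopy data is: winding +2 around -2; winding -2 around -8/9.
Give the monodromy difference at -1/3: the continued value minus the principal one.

Continued minus principal equals (10)*pi*i.

The rational part is single-valued and drops out of the difference; each branch term changes only by its own monodromy.
(14/15)*sqrt(1 - φ/(-8/9)): winding -2 is even, the square root returns to the same sheet, contribution 0.
(5/2)*log(1 - φ/(-2)): each positive loop around -2 adds 2*pi*i to the log, so winding +2 contributes (5/2)*(2)*2*pi*i = (10)*pi*i.
Summing the contributions at φ = -1/3 gives (10)*pi*i.


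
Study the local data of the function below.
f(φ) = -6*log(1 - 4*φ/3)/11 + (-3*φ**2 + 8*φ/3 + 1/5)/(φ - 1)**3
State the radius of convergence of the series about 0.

Denominator factor (φ - 1)^3: pole of order 3 at 1, modulus 1.
Branch term (-6/11)*log(1 - φ/(3/4)): its argument vanishes at φ = 3/4, a logarithmic branch point, modulus 3/4.
The radius of convergence is the smallest modulus among the singular points: 3/4.

The radius of convergence is 3/4.


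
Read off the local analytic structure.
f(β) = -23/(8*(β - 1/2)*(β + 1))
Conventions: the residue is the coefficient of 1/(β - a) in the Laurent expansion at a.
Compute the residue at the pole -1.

At the order-1 pole -1 set g(β) = (β - (-1))*f(β) = -23/(8*(β - 1/2)).
Simple pole: residue = g(a) at a = -1, which is 23/12.

The residue is 23/12.


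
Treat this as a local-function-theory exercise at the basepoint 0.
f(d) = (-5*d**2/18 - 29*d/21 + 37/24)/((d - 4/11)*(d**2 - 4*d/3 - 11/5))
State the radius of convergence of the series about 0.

The radius of convergence is 4/11.

Denominator factor (d - 4/11): pole of order 1 at 4/11, modulus 4/11.
Denominator factor (d**2 - 4*d/3 - 11/5): discriminant 476/45, real irrational roots 2/3 + (1/15)*sqrt(595) and 2/3 - (1/15)*sqrt(595); poles of order 1, moduli 2/3 + (1/15)*sqrt(595) and -2/3 + (1/15)*sqrt(595).
The radius of convergence is the smallest modulus among the singular points: 4/11.


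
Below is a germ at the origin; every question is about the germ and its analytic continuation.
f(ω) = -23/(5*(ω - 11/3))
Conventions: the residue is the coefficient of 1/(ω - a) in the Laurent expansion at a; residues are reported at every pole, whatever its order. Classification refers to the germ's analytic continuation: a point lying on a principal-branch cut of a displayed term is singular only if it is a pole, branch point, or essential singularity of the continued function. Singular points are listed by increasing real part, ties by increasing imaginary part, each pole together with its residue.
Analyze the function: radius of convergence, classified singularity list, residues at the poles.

Denominator factor (ω - 11/3): pole of order 1 at 11/3, modulus 11/3.
The radius of convergence is the smallest modulus among the singular points: 11/3.
At the order-1 pole 11/3 set g(ω) = (ω - (11/3))*f(ω) = -23/5.
Simple pole: residue = g(a) at a = 11/3, which is -23/5.

Radius of convergence at 0: 11/3.
At 11/3: a pole of order 1; residue -23/5.


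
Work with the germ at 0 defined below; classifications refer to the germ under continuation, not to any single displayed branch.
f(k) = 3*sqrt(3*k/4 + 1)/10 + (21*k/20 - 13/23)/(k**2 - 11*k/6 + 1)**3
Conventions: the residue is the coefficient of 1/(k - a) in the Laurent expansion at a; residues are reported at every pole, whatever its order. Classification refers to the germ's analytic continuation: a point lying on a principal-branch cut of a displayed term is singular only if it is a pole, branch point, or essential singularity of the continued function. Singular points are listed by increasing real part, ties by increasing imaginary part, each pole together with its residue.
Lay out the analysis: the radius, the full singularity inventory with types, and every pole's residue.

Radius of convergence at 0: 1.
At -4/3: an algebraic (square-root) branch point.
At (11/12) - ((1/12)*sqrt(23))*i: a pole of order 3; residue ((2131596/1399205)*sqrt(23))*i.
At (11/12) + ((1/12)*sqrt(23))*i: a pole of order 3; residue -((2131596/1399205)*sqrt(23))*i.

Denominator factor (k**2 - 11*k/6 + 1)^3: discriminant -23/36, complex-conjugate roots (11/12) + ((1/12)*sqrt(23))*i and (11/12) - ((1/12)*sqrt(23))*i; poles of order 3, moduli 1 and 1.
Branch term (3/10)*sqrt(1 - k/(-4/3)): its argument vanishes at k = -4/3, a square-root branch point, modulus 4/3.
The radius of convergence is the smallest modulus among the singular points: 1.
The branch term is analytic at (11/12) - ((1/12)*sqrt(23))*i and contributes nothing to the residue; only the rational part matters.
The factor k**2 - 11*k/6 + 1 splits as (k - a)(k - a') with a = (11/12) - ((1/12)*sqrt(23))*i, a' = (11/12) + ((1/12)*sqrt(23))*i. At the order-3 pole a set g(k) = (k - a)^3*(rational part) = [21*k/20 - 13/23] / (k - a')^3.
Order-3 pole: residue = g''(a)/2; g''((11/12) - ((1/12)*sqrt(23))*i) = ((4263192/1399205)*sqrt(23))*i, so the residue is ((2131596/1399205)*sqrt(23))*i.
The branch term is analytic at (11/12) + ((1/12)*sqrt(23))*i and contributes nothing to the residue; only the rational part matters.
The factor k**2 - 11*k/6 + 1 splits as (k - a)(k - a') with a = (11/12) + ((1/12)*sqrt(23))*i, a' = (11/12) - ((1/12)*sqrt(23))*i. At the order-3 pole a set g(k) = (k - a)^3*(rational part) = [21*k/20 - 13/23] / (k - a')^3.
Order-3 pole: residue = g''(a)/2; g''((11/12) + ((1/12)*sqrt(23))*i) = -((4263192/1399205)*sqrt(23))*i, so the residue is -((2131596/1399205)*sqrt(23))*i.
List the singular points by increasing real part (a conjugate pair: the negative imaginary part first).


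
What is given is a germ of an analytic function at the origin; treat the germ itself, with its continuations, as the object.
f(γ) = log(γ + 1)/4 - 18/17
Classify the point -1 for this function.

The point is a logarithmic branch point.

The term (1/4)*log(1 - γ/(-1)) has argument 1 - -1/(-1) = 0 at -1: a logarithmic (infinitely-sheeted) branch point; the remaining terms are analytic or single-valued there.


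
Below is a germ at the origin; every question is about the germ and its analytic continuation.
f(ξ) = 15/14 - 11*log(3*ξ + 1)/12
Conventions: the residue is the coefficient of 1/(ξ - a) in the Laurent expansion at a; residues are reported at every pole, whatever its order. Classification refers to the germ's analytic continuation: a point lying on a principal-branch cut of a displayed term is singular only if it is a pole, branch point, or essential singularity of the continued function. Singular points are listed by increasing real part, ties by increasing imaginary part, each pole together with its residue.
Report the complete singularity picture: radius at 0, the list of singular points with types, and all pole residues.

Radius of convergence at 0: 1/3.
At -1/3: a logarithmic branch point.

Branch term (-11/12)*log(1 - ξ/(-1/3)): its argument vanishes at ξ = -1/3, a logarithmic branch point, modulus 1/3.
The radius of convergence is the smallest modulus among the singular points: 1/3.


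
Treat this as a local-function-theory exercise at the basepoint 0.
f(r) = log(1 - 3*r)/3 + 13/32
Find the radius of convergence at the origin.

Branch term (1/3)*log(1 - r/(1/3)): its argument vanishes at r = 1/3, a logarithmic branch point, modulus 1/3.
The radius of convergence is the smallest modulus among the singular points: 1/3.

The radius of convergence is 1/3.


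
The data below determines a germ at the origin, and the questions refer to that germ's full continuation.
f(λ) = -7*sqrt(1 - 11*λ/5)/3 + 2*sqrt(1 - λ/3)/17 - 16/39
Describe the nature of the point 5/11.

The term (-7/3)*sqrt(1 - λ/(5/11)) has argument 1 - 5/11/(5/11) = 0 at 5/11: a square-root (algebraic, two-sheeted) branch point; the remaining terms are analytic or single-valued there.

The point is an algebraic (square-root) branch point.


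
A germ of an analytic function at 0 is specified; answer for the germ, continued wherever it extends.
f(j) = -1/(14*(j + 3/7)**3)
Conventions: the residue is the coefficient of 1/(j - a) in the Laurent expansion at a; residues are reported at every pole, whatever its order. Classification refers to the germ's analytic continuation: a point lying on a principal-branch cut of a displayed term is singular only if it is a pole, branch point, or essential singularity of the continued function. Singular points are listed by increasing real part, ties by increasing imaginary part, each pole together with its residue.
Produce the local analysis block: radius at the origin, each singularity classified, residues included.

Denominator factor (j + 3/7)^3: pole of order 3 at -3/7, modulus 3/7.
The radius of convergence is the smallest modulus among the singular points: 3/7.
At the order-3 pole -3/7 set g(j) = (j - (-3/7))^3*f(j) = -1/14.
Order-3 pole: residue = g''(a)/2; g''(-3/7) = 0, so the residue is 0.

Radius of convergence at 0: 3/7.
At -3/7: a pole of order 3; residue 0.


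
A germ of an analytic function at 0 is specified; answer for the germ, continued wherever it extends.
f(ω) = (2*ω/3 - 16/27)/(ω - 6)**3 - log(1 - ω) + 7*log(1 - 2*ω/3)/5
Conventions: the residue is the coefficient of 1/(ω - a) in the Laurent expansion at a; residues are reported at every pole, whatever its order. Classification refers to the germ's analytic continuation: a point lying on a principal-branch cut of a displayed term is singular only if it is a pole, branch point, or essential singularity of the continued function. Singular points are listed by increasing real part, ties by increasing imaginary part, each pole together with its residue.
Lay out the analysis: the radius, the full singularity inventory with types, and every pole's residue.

Radius of convergence at 0: 1.
At 1: a logarithmic branch point.
At 3/2: a logarithmic branch point.
At 6: a pole of order 3; residue 0.

Denominator factor (ω - 6)^3: pole of order 3 at 6, modulus 6.
Branch term (7/5)*log(1 - ω/(3/2)): its argument vanishes at ω = 3/2, a logarithmic branch point, modulus 3/2.
Branch term (-1)*log(1 - ω/(1)): its argument vanishes at ω = 1, a logarithmic branch point, modulus 1.
The radius of convergence is the smallest modulus among the singular points: 1.
The branch terms are analytic at 6 and contribute nothing to the residue; only the rational part matters.
At the order-3 pole 6 set g(ω) = (ω - (6))^3*(rational part) = 2*ω/3 - 16/27.
Order-3 pole: residue = g''(a)/2; g''(6) = 0, so the residue is 0.
List the singular points by increasing real part (a conjugate pair: the negative imaginary part first).


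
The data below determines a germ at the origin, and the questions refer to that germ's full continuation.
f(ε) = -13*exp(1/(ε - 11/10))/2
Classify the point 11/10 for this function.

The exponent 1/(ε - (11/10)) has a pole at 11/10, so exp(1/(ε - (11/10))) takes every nonzero value near it: an essential singularity (not a pole of any order).

The point is an essential singularity.


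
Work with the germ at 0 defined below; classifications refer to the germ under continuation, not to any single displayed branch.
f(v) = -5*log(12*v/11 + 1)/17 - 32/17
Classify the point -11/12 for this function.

The term (-5/17)*log(1 - v/(-11/12)) has argument 1 - -11/12/(-11/12) = 0 at -11/12: a logarithmic (infinitely-sheeted) branch point; the remaining terms are analytic or single-valued there.

The point is a logarithmic branch point.


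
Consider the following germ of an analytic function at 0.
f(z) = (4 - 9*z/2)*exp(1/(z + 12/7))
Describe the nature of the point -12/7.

The point is an essential singularity.

The exponent 1/(z - (-12/7)) has a pole at -12/7, so exp(1/(z - (-12/7))) takes every nonzero value near it: an essential singularity (not a pole of any order).


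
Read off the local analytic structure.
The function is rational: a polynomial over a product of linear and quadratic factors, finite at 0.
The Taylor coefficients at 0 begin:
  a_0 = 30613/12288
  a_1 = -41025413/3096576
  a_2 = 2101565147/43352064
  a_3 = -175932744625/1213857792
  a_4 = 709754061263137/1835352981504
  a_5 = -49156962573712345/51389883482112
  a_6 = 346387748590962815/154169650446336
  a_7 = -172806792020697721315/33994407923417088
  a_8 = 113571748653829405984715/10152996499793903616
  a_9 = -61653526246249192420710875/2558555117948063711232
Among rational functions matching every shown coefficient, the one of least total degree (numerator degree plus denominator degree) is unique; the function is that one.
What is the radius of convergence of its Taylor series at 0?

The radius of convergence is -5/14 + (1/42)*sqrt(1401).

No rational of total degree below 8 reproduces all 10 coefficients; solving the [1/7] Pade equations on them gives f(j) = (23/16 - 11*j/18)/((j + 12/11)**3*(j**2 - 5*j/7 - 2/3)**2), whose expansion matches every shown term.
Denominator factor (j**2 - 5*j/7 - 2/3)^2: discriminant 467/147, real irrational roots 5/14 + (1/42)*sqrt(1401) and 5/14 - (1/42)*sqrt(1401); poles of order 2, moduli 5/14 + (1/42)*sqrt(1401) and -5/14 + (1/42)*sqrt(1401).
Denominator factor (j + 12/11)^3: pole of order 3 at -12/11, modulus 12/11.
The radius of convergence is the smallest modulus among the singular points: -5/14 + (1/42)*sqrt(1401).


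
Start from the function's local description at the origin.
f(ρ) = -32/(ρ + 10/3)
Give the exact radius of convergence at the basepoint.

Denominator factor (ρ + 10/3): pole of order 1 at -10/3, modulus 10/3.
The radius of convergence is the smallest modulus among the singular points: 10/3.

The radius of convergence is 10/3.


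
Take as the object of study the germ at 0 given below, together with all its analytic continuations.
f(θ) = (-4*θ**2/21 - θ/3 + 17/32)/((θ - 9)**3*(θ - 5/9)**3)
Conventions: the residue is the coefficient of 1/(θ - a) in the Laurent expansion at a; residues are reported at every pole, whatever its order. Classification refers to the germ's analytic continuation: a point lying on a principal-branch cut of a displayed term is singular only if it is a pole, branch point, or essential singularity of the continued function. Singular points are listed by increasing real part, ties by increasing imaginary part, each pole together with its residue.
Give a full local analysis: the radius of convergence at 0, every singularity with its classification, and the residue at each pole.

Radius of convergence at 0: 5/9.
At 5/9: a pole of order 3; residue 8933409/14946254848.
At 9: a pole of order 3; residue -8933409/14946254848.

Denominator factor (θ - 5/9)^3: pole of order 3 at 5/9, modulus 5/9.
Denominator factor (θ - 9)^3: pole of order 3 at 9, modulus 9.
The radius of convergence is the smallest modulus among the singular points: 5/9.
At the order-3 pole 5/9 set g(θ) = (θ - (5/9))^3*f(θ) = (-4*θ**2/21 - θ/3 + 17/32)/(θ - 9)**3.
Order-3 pole: residue = g''(a)/2; g''(5/9) = 8933409/7473127424, so the residue is 8933409/14946254848.
At the order-3 pole 9 set g(θ) = (θ - (9))^3*f(θ) = (-4*θ**2/21 - θ/3 + 17/32)/(θ - 5/9)**3.
Order-3 pole: residue = g''(a)/2; g''(9) = -8933409/7473127424, so the residue is -8933409/14946254848.
List the singular points by increasing real part (a conjugate pair: the negative imaginary part first).


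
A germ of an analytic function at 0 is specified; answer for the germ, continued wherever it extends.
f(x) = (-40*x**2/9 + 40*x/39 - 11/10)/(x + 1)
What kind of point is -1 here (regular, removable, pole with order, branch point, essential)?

The denominator factor x + 1 vanishes at -1 and appears to the power 1; the numerator there equals -7687/1170, nonzero, and no other factor vanishes.
Hence a pole whose order is the multiplicity, 1.

The point is a pole of order 1.


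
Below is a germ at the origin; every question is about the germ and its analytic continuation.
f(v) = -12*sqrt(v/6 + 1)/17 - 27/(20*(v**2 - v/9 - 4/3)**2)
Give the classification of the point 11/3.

Denominator factors: v**2 - v/9 - 4/3 = 316/27 at v = 11/3 — none vanishes.
Branch term sqrt(1 - v/(-6)): argument at 11/3 is 29/18, nonzero, so 11/3 is not its branch point (a point on a principal cut is still regular for the continued germ).
So the germ continues analytically to 11/3.

The point is a regular point.


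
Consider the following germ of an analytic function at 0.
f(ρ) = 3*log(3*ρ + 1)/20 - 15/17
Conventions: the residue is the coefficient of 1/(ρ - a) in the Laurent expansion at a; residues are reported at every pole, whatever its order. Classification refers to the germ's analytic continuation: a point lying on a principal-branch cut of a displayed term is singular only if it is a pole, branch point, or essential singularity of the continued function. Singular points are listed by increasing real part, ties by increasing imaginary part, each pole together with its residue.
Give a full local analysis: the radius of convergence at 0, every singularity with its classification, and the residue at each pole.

Radius of convergence at 0: 1/3.
At -1/3: a logarithmic branch point.

Branch term (3/20)*log(1 - ρ/(-1/3)): its argument vanishes at ρ = -1/3, a logarithmic branch point, modulus 1/3.
The radius of convergence is the smallest modulus among the singular points: 1/3.


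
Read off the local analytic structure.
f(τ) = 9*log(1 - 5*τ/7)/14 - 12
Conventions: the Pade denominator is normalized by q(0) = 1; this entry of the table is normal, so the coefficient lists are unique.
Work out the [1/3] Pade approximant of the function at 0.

Taylor coefficients needed (expand at 0): a_0 = -12, a_1 = -45/98, a_2 = -225/1372, a_3 = -375/4802, a_4 = -5625/134456.
Write the denominator as Q(τ) = 1 + q1*τ + q2*τ^2 + q3*τ^3. Requiring Q*f - P = O(τ^5) with deg P <= 1 kills the coefficients of τ^2..τ^4 in Q*f:
  τ^2: a_2 + q1*a_1 + q2*a_0 = 0, i.e. -225/1372 + (-45/98)*q1 + (-12)*q2 = 0.
  τ^3: a_3 + q1*a_2 + q2*a_1 + q3*a_0 = 0, i.e. -375/4802 + (-225/1372)*q1 + (-45/98)*q2 + (-12)*q3 = 0.
  τ^4: a_4 + q1*a_3 + q2*a_2 + q3*a_1 = 0, i.e. -5625/134456 + (-375/4802)*q1 + (-225/1372)*q2 + (-45/98)*q3 = 0.
Solving this linear system: q1 = -20715/37226, q2 = 3975/521164, q3 = 5875/7296296.
The numerator is Q*f truncated at degree 1: P0 = a_0 = -12; P1 = a_1 + q1*a_0 = 1620405/260582.

The Pade approximant has numerator coefficients [-12, 1620405/260582]; denominator coefficients [1, -20715/37226, 3975/521164, 5875/7296296].


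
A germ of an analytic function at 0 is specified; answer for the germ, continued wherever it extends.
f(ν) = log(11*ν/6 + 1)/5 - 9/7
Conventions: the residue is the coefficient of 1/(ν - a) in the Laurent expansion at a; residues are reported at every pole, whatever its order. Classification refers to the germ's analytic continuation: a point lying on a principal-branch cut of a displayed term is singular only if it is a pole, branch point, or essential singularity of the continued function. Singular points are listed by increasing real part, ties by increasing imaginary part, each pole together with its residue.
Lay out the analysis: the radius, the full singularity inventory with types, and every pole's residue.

Branch term (1/5)*log(1 - ν/(-6/11)): its argument vanishes at ν = -6/11, a logarithmic branch point, modulus 6/11.
The radius of convergence is the smallest modulus among the singular points: 6/11.

Radius of convergence at 0: 6/11.
At -6/11: a logarithmic branch point.


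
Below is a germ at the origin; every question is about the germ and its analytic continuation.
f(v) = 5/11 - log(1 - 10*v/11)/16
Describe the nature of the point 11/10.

The term (-1/16)*log(1 - v/(11/10)) has argument 1 - 11/10/(11/10) = 0 at 11/10: a logarithmic (infinitely-sheeted) branch point; the remaining terms are analytic or single-valued there.

The point is a logarithmic branch point.


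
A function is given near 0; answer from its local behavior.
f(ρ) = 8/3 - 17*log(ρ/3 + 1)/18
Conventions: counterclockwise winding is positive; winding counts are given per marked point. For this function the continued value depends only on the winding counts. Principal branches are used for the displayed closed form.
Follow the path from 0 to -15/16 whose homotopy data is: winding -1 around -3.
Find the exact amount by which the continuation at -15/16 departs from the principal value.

Continued minus principal equals (17/9)*pi*i.

The rational part is single-valued and drops out of the difference; each branch term changes only by its own monodromy.
(-17/18)*log(1 - ρ/(-3)): each positive loop around -3 adds 2*pi*i to the log, so winding -1 contributes (-17/18)*(-1)*2*pi*i = (17/9)*pi*i.
Summing the contributions at ρ = -15/16 gives (17/9)*pi*i.


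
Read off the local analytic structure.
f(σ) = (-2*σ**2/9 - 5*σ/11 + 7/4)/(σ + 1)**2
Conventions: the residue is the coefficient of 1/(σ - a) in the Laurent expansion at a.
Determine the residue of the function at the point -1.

The residue is -1/99.

At the order-2 pole -1 set g(σ) = (σ - (-1))^2*f(σ) = -2*σ**2/9 - 5*σ/11 + 7/4.
Order-2 pole: residue = g'(a); g'(-1) = -1/99, so the residue is -1/99.


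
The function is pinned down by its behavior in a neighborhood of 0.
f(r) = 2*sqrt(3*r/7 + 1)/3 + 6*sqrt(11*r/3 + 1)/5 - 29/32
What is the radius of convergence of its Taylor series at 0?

The radius of convergence is 3/11.

Branch term (6/5)*sqrt(1 - r/(-3/11)): its argument vanishes at r = -3/11, a square-root branch point, modulus 3/11.
Branch term (2/3)*sqrt(1 - r/(-7/3)): its argument vanishes at r = -7/3, a square-root branch point, modulus 7/3.
The radius of convergence is the smallest modulus among the singular points: 3/11.


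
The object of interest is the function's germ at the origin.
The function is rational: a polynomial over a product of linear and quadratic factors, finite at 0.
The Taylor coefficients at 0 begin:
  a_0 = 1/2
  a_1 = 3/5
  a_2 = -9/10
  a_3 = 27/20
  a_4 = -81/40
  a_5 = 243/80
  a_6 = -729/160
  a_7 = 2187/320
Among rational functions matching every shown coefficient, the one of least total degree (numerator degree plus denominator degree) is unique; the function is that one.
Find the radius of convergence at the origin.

The radius of convergence is 2/3.

No rational of total degree below 2 reproduces all 8 coefficients; solving the [1/1] Pade equations on them gives f(κ) = (9*κ/10 + 1/3)/(κ + 2/3), whose expansion matches every shown term.
Denominator factor (κ + 2/3): pole of order 1 at -2/3, modulus 2/3.
The radius of convergence is the smallest modulus among the singular points: 2/3.


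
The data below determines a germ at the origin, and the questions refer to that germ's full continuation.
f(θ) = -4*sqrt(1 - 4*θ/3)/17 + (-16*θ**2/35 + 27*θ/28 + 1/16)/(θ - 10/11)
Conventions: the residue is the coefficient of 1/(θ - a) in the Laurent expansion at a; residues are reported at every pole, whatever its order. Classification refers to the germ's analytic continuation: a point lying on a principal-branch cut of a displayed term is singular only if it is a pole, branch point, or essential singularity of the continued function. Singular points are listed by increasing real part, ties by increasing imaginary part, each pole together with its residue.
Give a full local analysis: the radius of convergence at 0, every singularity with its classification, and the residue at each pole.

Radius of convergence at 0: 3/4.
At 3/4: an algebraic (square-root) branch point.
At 10/11: a pole of order 1; residue 7607/13552.

Denominator factor (θ - 10/11): pole of order 1 at 10/11, modulus 10/11.
Branch term (-4/17)*sqrt(1 - θ/(3/4)): its argument vanishes at θ = 3/4, a square-root branch point, modulus 3/4.
The radius of convergence is the smallest modulus among the singular points: 3/4.
The branch term is analytic at 10/11 and contributes nothing to the residue; only the rational part matters.
At the order-1 pole 10/11 set g(θ) = (θ - (10/11))*(rational part) = -16*θ**2/35 + 27*θ/28 + 1/16.
Simple pole: residue = g(a) at a = 10/11, which is 7607/13552.
List the singular points by increasing real part (a conjugate pair: the negative imaginary part first).


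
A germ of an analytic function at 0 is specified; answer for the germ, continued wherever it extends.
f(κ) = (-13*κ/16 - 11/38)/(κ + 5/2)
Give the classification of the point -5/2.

The denominator factor κ + 5/2 vanishes at -5/2 and appears to the power 1; the numerator there equals 1059/608, nonzero, and no other factor vanishes.
Hence a pole whose order is the multiplicity, 1.

The point is a pole of order 1.


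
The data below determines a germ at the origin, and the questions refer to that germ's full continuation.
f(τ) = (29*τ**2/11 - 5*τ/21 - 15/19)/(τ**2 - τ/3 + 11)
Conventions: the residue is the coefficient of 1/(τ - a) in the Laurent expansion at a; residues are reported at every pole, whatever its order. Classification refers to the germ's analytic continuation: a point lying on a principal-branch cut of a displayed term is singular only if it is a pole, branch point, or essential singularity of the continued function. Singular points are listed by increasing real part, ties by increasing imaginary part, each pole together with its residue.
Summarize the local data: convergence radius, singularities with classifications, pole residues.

Denominator factor (τ**2 - τ/3 + 11): discriminant -395/9, complex-conjugate roots (1/6) + ((1/6)*sqrt(395))*i and (1/6) - ((1/6)*sqrt(395))*i; poles of order 1, moduli sqrt(11) and sqrt(11).
The radius of convergence is the smallest modulus among the singular points: sqrt(11).
The factor τ**2 - τ/3 + 11 splits as (τ - a)(τ - a') with a = (1/6) - ((1/6)*sqrt(395))*i, a' = (1/6) + ((1/6)*sqrt(395))*i. At the order-1 pole a set g(τ) = (τ - a)*f(τ) = [29*τ**2/11 - 5*τ/21 - 15/19] / (τ - a').
Simple pole: residue = g(a) at a = (1/6) - ((1/6)*sqrt(395))*i, which is (74/231) - ((390832/1733655)*sqrt(395))*i.
The factor τ**2 - τ/3 + 11 splits as (τ - a)(τ - a') with a = (1/6) + ((1/6)*sqrt(395))*i, a' = (1/6) - ((1/6)*sqrt(395))*i. At the order-1 pole a set g(τ) = (τ - a)*f(τ) = [29*τ**2/11 - 5*τ/21 - 15/19] / (τ - a').
Simple pole: residue = g(a) at a = (1/6) + ((1/6)*sqrt(395))*i, which is (74/231) + ((390832/1733655)*sqrt(395))*i.
List the singular points by increasing real part (a conjugate pair: the negative imaginary part first).

Radius of convergence at 0: sqrt(11).
At (1/6) - ((1/6)*sqrt(395))*i: a pole of order 1; residue (74/231) - ((390832/1733655)*sqrt(395))*i.
At (1/6) + ((1/6)*sqrt(395))*i: a pole of order 1; residue (74/231) + ((390832/1733655)*sqrt(395))*i.
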